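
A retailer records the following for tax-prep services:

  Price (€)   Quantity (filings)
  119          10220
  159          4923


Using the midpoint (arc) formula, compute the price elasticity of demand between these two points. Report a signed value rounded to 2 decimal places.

%ΔQ = (4923 − 10220) / [(10220 + 4923)/2] = -5297/7571.5 = -0.699597…
%ΔP = (159 − 119) / [(119 + 159)/2] = 40/139 = 0.287769…
Arc Ed = %ΔQ / %ΔP = (-5297/7571.5) / (40/139) = -2.4311…

-2.43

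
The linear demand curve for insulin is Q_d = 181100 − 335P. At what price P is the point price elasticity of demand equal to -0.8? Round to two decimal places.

Ed = −335P/(181100 − 335P). Set this equal to -0.8:
335P = 0.8·(181100 − 335P) ⇒ 335P(1 + 0.8) = 0.8·181100
P = 0.8·181100 / (335·1.8) = 240.2653…

240.27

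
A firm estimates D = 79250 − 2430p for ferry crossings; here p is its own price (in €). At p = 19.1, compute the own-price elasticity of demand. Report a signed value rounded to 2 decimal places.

At the given values, D = 79250 − 2430(19.1) = 32837.
∂D/∂p = −2430.
E = (-2430) × (19.1/32837) = -1.4134…

-1.41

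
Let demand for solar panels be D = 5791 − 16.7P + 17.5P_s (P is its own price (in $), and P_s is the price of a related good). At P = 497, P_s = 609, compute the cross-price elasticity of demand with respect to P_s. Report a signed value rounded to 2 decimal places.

1.31

At the given values, D = 5791 − 16.7(497) + 17.5(609) = 8148.6.
∂D/∂P_s = 17.5.
E = (17.5) × (609/8148.6) = 1.3078…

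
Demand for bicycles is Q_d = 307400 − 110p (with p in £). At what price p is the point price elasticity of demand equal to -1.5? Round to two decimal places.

1676.73

Ed = −110p/(307400 − 110p). Set this equal to -1.5:
110p = 1.5·(307400 − 110p) ⇒ 110p(1 + 1.5) = 1.5·307400
p = 1.5·307400 / (110·2.5) = 1676.7272…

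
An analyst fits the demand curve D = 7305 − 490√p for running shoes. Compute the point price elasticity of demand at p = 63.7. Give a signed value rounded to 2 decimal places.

dD/dp = −490/(2√p) = -30.697. At p = 63.7, D = 3394.2.
Ed = (dD/dp)·(p/D) = (-30.697) × (63.7/3394.2) = -0.5761…

-0.58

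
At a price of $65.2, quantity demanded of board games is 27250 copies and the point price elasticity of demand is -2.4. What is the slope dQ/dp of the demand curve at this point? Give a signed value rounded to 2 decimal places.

Ed = (dQ/dp)·(p/Q) ⇒ dQ/dp = Ed·Q/p = (-2.4)·27250/65.2 = -1003.0674…

-1003.07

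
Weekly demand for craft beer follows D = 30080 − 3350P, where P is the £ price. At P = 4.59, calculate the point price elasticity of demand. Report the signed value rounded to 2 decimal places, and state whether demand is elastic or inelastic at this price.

dD/dP = −3350. At P = 4.59, D = 30080 − 3350(4.59) = 14703.5.
Ed = (dD/dP)·(P/D) = −3350 × (4.59/14703.5) = -1.0457…
|Ed| = 1.05 > 1, so demand is elastic.

-1.05; elastic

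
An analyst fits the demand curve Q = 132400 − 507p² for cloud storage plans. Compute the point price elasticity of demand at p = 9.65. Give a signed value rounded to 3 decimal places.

dQ/dp = −2·507·p = -9785.1. At p = 9.65, Q = 85186.8925.
Ed = (dQ/dp)·(p/Q) = (-9785.1) × (9.65/85186.8925) = -1.10845…

-1.108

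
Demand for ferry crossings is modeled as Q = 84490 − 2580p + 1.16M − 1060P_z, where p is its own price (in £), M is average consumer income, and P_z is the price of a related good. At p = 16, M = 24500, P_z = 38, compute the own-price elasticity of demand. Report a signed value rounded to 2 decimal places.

At the given values, Q = 84490 − 2580(16) + 1.16(24500) − 1060(38) = 31350.
∂Q/∂p = −2580.
E = (-2580) × (16/31350) = -1.3167…

-1.32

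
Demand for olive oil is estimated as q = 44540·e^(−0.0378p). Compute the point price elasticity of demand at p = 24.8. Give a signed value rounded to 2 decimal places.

-0.94

dq/dp = −0.0378·q = -659.351. At p = 24.8, q = 17443.2.
Ed = (dq/dp)·(p/q) = (-659.351) × (24.8/17443.2) = -0.9374…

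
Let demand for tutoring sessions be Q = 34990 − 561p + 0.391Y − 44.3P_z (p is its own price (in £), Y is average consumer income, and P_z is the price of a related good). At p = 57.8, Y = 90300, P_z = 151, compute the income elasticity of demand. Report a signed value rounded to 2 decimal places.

At the given values, Q = 34990 − 561(57.8) + 0.391(90300) − 44.3(151) = 31182.2.
∂Q/∂Y = 0.391.
E = (0.391) × (90300/31182.2) = 1.1322…

1.13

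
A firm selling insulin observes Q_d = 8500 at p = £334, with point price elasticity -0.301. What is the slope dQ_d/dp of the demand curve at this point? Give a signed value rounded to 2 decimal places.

-7.66

Ed = (dQ_d/dp)·(p/Q_d) ⇒ dQ_d/dp = Ed·Q_d/p = (-0.301)·8500/334 = -7.6601…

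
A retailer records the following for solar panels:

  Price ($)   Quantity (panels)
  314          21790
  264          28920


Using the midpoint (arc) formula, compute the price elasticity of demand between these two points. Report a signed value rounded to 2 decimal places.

-1.63

%ΔQ = (28920 − 21790) / [(21790 + 28920)/2] = 7130/25355 = 0.281206…
%ΔP = (264 − 314) / [(314 + 264)/2] = -50/289 = -0.173010…
Arc Ed = %ΔQ / %ΔP = (7130/25355) / (-50/289) = -1.6253…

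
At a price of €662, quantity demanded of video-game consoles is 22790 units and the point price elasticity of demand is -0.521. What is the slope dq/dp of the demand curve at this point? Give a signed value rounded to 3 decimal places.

-17.936

Ed = (dq/dp)·(p/q) ⇒ dq/dp = Ed·q/p = (-0.521)·22790/662 = -17.93593…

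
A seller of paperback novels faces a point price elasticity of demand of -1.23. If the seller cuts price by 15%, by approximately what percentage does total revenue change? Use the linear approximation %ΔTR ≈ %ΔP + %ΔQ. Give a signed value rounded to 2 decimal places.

+3.45%

%ΔQ ≈ Ed × %ΔP = (-1.23) × (-15%) = +18.4500%
%ΔTR ≈ %ΔP + %ΔQ = (-15%) + (+18.4500%) = +3.4500%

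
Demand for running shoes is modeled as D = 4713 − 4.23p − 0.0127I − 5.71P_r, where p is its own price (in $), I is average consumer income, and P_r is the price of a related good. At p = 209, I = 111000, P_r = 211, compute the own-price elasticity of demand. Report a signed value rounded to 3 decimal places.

At the given values, D = 4713 − 4.23(209) − 0.0127(111000) − 5.71(211) = 1214.42.
∂D/∂p = −4.23.
E = (-4.23) × (209/1214.42) = -0.72797…

-0.728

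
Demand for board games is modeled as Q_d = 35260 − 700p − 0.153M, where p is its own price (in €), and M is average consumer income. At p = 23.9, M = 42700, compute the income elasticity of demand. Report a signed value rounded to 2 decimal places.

-0.54

At the given values, Q_d = 35260 − 700(23.9) − 0.153(42700) = 11996.9.
∂Q_d/∂M = -0.153.
E = (-0.153) × (42700/11996.9) = -0.5445…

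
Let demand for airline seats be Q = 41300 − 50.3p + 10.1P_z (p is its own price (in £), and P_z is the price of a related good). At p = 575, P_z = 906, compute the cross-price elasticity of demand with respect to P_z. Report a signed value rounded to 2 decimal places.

0.43

At the given values, Q = 41300 − 50.3(575) + 10.1(906) = 21528.1.
∂Q/∂P_z = 10.1.
E = (10.1) × (906/21528.1) = 0.4250…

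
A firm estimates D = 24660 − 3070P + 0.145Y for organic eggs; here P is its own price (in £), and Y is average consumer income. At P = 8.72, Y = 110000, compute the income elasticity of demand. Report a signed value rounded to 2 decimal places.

At the given values, D = 24660 − 3070(8.72) + 0.145(110000) = 13839.6.
∂D/∂Y = 0.145.
E = (0.145) × (110000/13839.6) = 1.1524…

1.15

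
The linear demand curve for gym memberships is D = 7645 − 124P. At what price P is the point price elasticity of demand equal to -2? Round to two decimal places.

Ed = −124P/(7645 − 124P). Set this equal to -2:
124P = 2·(7645 − 124P) ⇒ 124P(1 + 2) = 2·7645
P = 2·7645 / (124·3) = 41.1021…

41.10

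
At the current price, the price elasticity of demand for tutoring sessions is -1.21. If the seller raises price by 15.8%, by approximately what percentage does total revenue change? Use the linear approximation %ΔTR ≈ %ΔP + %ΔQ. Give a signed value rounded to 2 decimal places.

%ΔQ ≈ Ed × %ΔP = (-1.21) × (+15.8%) = -19.1180%
%ΔTR ≈ %ΔP + %ΔQ = (+15.8%) + (-19.1180%) = -3.3180%

-3.32%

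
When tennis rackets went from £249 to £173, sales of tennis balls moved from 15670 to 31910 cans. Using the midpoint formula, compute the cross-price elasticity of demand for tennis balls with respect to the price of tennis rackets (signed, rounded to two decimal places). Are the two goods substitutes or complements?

%ΔQ_{tennis balls} = (31910 − 15670)/avg = 16240/23790 = 0.682639…
%ΔP_{tennis rackets} = (173 − 249)/avg = -76/211 = -0.360189…
E_cross = (16240/23790) / (-76/211) = -1.8952…
E_cross < 0 ⇒ the goods are complements.

-1.90; complements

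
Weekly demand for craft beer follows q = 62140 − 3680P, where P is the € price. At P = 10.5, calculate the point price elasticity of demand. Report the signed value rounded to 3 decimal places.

-1.644

dq/dP = −3680. At P = 10.5, q = 62140 − 3680(10.5) = 23500.
Ed = (dq/dP)·(P/q) = −3680 × (10.5/23500) = -1.64425…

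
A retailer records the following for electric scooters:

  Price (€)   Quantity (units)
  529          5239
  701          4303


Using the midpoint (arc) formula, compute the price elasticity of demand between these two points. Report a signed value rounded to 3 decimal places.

-0.701

%ΔQ = (4303 − 5239) / [(5239 + 4303)/2] = -936/4771 = -0.196185…
%ΔP = (701 − 529) / [(529 + 701)/2] = 172/615 = 0.279674…
Arc Ed = %ΔQ / %ΔP = (-936/4771) / (172/615) = -0.70147…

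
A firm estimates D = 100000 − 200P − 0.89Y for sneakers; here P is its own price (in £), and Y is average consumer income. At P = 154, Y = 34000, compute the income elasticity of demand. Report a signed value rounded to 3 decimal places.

-0.777

At the given values, D = 100000 − 200(154) − 0.89(34000) = 38940.
∂D/∂Y = -0.89.
E = (-0.89) × (34000/38940) = -0.77709…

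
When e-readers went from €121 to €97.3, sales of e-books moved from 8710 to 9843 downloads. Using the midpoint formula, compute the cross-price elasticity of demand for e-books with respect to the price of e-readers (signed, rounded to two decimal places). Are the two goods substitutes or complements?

%ΔQ_{e-books} = (9843 − 8710)/avg = 1133/9276.5 = 0.122136…
%ΔP_{e-readers} = (97.3 − 121)/avg = -23.7/109.15 = -0.217132…
E_cross = (1133/9276.5) / (-23.7/109.15) = -0.5624…
E_cross < 0 ⇒ the goods are complements.

-0.56; complements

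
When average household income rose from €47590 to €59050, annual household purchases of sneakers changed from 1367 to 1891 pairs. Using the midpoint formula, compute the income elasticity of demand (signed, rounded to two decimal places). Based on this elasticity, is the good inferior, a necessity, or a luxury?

%ΔQ = (1891 − 1367)/[( 1367 + 1891)/2] = 524/1629 = 0.321669…
%ΔIncome = (59050 − 47590)/[( 47590 + 59050)/2] = 11460/53320 = 0.214928…
E_income = (524/1629) / (11460/53320) = 1.4966…
E_income > 1 ⇒ normal good, luxury.

1.50; luxury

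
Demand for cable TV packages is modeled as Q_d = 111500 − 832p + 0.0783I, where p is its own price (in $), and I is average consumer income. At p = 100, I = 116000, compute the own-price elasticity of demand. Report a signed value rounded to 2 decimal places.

-2.23

At the given values, Q_d = 111500 − 832(100) + 0.0783(116000) = 37382.8.
∂Q_d/∂p = −832.
E = (-832) × (100/37382.8) = -2.2256…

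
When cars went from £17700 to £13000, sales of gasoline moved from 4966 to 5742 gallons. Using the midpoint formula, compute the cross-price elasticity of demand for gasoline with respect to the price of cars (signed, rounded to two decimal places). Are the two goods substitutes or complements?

-0.47; complements

%ΔQ_{gasoline} = (5742 − 4966)/avg = 776/5354 = 0.144938…
%ΔP_{cars} = (13000 − 17700)/avg = -4700/15350 = -0.306188…
E_cross = (776/5354) / (-4700/15350) = -0.4733…
E_cross < 0 ⇒ the goods are complements.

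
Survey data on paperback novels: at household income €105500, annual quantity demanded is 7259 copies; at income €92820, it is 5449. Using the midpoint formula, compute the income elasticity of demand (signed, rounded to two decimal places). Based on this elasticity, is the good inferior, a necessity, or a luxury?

2.23; luxury

%ΔQ = (5449 − 7259)/[( 7259 + 5449)/2] = -1810/6354 = -0.284859…
%ΔIncome = (92820 − 105500)/[( 105500 + 92820)/2] = -12680/99160 = -0.127874…
E_income = (-1810/6354) / (-12680/99160) = 2.2276…
E_income > 1 ⇒ normal good, luxury.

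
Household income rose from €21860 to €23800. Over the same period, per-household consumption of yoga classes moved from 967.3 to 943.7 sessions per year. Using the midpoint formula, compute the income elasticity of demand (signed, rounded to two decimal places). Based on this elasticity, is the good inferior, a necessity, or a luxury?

-0.29; inferior

%ΔQ = (943.7 − 967.3)/[( 967.3 + 943.7)/2] = -23.6/955.5 = -0.024699…
%ΔIncome = (23800 − 21860)/[( 21860 + 23800)/2] = 1940/22830 = 0.084975…
E_income = (-23.6/955.5) / (1940/22830) = -0.2906…
E_income < 0 ⇒ inferior good.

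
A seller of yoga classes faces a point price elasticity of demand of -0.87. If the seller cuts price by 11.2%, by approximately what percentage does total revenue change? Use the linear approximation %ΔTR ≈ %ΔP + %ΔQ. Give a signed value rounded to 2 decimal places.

-1.46%

%ΔQ ≈ Ed × %ΔP = (-0.87) × (-11.2%) = +9.7440%
%ΔTR ≈ %ΔP + %ΔQ = (-11.2%) + (+9.7440%) = -1.4560%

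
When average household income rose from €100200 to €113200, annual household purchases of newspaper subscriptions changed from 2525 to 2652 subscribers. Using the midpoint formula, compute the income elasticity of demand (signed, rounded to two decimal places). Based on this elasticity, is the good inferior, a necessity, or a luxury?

0.40; necessity

%ΔQ = (2652 − 2525)/[( 2525 + 2652)/2] = 127/2588.5 = 0.049063…
%ΔIncome = (113200 − 100200)/[( 100200 + 113200)/2] = 13000/106700 = 0.121836…
E_income = (127/2588.5) / (13000/106700) = 0.4026…
0 < E_income < 1 ⇒ normal good, necessity.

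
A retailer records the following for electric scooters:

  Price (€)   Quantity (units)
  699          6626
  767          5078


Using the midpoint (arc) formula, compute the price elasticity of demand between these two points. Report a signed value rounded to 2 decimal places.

%ΔQ = (5078 − 6626) / [(6626 + 5078)/2] = -1548/5852 = -0.264524…
%ΔP = (767 − 699) / [(699 + 767)/2] = 68/733 = 0.092769…
Arc Ed = %ΔQ / %ΔP = (-1548/5852) / (68/733) = -2.8514…

-2.85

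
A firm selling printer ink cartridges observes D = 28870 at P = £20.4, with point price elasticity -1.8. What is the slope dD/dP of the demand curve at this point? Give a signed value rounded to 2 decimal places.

Ed = (dD/dP)·(P/D) ⇒ dD/dP = Ed·D/P = (-1.8)·28870/20.4 = -2547.3529…

-2547.35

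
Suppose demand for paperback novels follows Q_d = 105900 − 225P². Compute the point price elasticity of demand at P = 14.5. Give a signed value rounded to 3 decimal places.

-1.615

dQ_d/dP = −2·225·P = -6525. At P = 14.5, Q_d = 58593.75.
Ed = (dQ_d/dP)·(P/Q_d) = (-6525) × (14.5/58593.75) = -1.61472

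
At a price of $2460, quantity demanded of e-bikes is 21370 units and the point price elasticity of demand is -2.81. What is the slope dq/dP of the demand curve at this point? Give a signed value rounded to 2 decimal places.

-24.41

Ed = (dq/dP)·(P/q) ⇒ dq/dP = Ed·q/P = (-2.81)·21370/2460 = -24.4104…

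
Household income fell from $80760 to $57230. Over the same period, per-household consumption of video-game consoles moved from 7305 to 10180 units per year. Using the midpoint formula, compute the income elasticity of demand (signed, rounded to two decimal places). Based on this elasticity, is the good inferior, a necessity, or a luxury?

-0.96; inferior

%ΔQ = (10180 − 7305)/[( 7305 + 10180)/2] = 2875/8742.5 = 0.328853…
%ΔIncome = (57230 − 80760)/[( 80760 + 57230)/2] = -23530/68995 = -0.341039…
E_income = (2875/8742.5) / (-23530/68995) = -0.9642…
E_income < 0 ⇒ inferior good.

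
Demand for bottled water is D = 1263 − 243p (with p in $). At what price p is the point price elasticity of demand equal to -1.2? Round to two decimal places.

2.84

Ed = −243p/(1263 − 243p). Set this equal to -1.2:
243p = 1.2·(1263 − 243p) ⇒ 243p(1 + 1.2) = 1.2·1263
p = 1.2·1263 / (243·2.2) = 2.8350…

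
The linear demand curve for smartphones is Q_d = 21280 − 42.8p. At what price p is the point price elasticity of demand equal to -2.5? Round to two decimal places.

Ed = −42.8p/(21280 − 42.8p). Set this equal to -2.5:
42.8p = 2.5·(21280 − 42.8p) ⇒ 42.8p(1 + 2.5) = 2.5·21280
p = 2.5·21280 / (42.8·3.5) = 355.1401…

355.14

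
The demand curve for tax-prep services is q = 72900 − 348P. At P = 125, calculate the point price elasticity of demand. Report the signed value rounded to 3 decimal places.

dq/dP = −348. At P = 125, q = 72900 − 348(125) = 29400.
Ed = (dq/dP)·(P/q) = −348 × (125/29400) = -1.47959…

-1.480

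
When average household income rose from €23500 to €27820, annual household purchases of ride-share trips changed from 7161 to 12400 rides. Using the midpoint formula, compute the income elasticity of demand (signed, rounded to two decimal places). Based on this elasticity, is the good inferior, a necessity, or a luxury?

3.18; luxury

%ΔQ = (12400 − 7161)/[( 7161 + 12400)/2] = 5239/9780.5 = 0.535657…
%ΔIncome = (27820 − 23500)/[( 23500 + 27820)/2] = 4320/25660 = 0.168355…
E_income = (5239/9780.5) / (4320/25660) = 3.1817…
E_income > 1 ⇒ normal good, luxury.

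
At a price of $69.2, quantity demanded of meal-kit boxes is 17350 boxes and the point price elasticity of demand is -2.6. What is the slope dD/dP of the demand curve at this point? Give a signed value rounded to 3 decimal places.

-651.879

Ed = (dD/dP)·(P/D) ⇒ dD/dP = Ed·D/P = (-2.6)·17350/69.2 = -651.87861…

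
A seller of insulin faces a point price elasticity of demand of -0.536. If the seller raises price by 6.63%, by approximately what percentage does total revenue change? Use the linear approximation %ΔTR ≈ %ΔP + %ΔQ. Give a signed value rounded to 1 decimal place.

%ΔQ ≈ Ed × %ΔP = (-0.536) × (+6.63%) = -3.5537%
%ΔTR ≈ %ΔP + %ΔQ = (+6.63%) + (-3.5537%) = +3.0763%

+3.1%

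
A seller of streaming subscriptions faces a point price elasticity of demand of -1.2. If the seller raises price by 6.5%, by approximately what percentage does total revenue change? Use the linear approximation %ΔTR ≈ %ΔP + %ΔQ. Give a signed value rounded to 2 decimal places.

%ΔQ ≈ Ed × %ΔP = (-1.2) × (+6.5%) = -7.8000%
%ΔTR ≈ %ΔP + %ΔQ = (+6.5%) + (-7.8000%) = -1.3000%

-1.30%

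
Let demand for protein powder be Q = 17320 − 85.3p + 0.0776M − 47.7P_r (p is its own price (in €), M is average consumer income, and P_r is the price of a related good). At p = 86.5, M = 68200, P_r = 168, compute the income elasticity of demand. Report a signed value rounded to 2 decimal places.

At the given values, Q = 17320 − 85.3(86.5) + 0.0776(68200) − 47.7(168) = 7220.27.
∂Q/∂M = 0.0776.
E = (0.0776) × (68200/7220.27) = 0.7329…

0.73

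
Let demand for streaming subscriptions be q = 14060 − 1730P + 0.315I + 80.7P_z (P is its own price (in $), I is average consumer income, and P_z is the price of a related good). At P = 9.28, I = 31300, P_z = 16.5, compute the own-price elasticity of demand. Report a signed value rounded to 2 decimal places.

At the given values, q = 14060 − 1730(9.28) + 0.315(31300) + 80.7(16.5) = 9196.65.
∂q/∂P = −1730.
E = (-1730) × (9.28/9196.65) = -1.7456…

-1.75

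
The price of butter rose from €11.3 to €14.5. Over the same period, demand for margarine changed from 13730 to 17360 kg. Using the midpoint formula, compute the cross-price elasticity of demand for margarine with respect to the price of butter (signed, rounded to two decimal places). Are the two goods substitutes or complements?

0.94; substitutes

%ΔQ_{margarine} = (17360 − 13730)/avg = 3630/15545 = 0.233515…
%ΔP_{butter} = (14.5 − 11.3)/avg = 3.2/12.9 = 0.248062…
E_cross = (3630/15545) / (3.2/12.9) = 0.9413…
E_cross > 0 ⇒ the goods are substitutes.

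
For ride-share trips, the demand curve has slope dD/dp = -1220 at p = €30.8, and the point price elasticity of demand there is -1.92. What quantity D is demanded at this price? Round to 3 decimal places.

Ed = (dD/dp)·(p/D) ⇒ D = (dD/dp)·p/Ed = (-1220)·30.8/(-1.92) = 19570.83333…

19570.833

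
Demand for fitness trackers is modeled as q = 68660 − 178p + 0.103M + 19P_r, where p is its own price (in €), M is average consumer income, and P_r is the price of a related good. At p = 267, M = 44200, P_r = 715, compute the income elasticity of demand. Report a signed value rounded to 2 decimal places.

At the given values, q = 68660 − 178(267) + 0.103(44200) + 19(715) = 39271.6.
∂q/∂M = 0.103.
E = (0.103) × (44200/39271.6) = 0.1159…

0.12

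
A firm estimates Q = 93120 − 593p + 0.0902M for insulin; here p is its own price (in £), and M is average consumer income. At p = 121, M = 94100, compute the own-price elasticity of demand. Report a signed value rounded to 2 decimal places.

At the given values, Q = 93120 − 593(121) + 0.0902(94100) = 29854.82.
∂Q/∂p = −593.
E = (-593) × (121/29854.82) = -2.4033…

-2.40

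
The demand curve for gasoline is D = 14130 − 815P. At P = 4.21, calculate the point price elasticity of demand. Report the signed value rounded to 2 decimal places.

-0.32

dD/dP = −815. At P = 4.21, D = 14130 − 815(4.21) = 10698.85.
Ed = (dD/dP)·(P/D) = −815 × (4.21/10698.85) = -0.3207…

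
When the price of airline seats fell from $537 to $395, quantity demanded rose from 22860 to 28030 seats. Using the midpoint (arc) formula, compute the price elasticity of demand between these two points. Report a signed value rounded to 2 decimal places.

-0.67

%ΔQ = (28030 − 22860) / [(22860 + 28030)/2] = 5170/25445 = 0.203183…
%ΔP = (395 − 537) / [(537 + 395)/2] = -142/466 = -0.304721…
Arc Ed = %ΔQ / %ΔP = (5170/25445) / (-142/466) = -0.6667…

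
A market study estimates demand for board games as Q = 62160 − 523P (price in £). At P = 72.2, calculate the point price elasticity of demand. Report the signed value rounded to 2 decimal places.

dQ/dP = −523. At P = 72.2, Q = 62160 − 523(72.2) = 24399.4.
Ed = (dQ/dP)·(P/Q) = −523 × (72.2/24399.4) = -1.5476…

-1.55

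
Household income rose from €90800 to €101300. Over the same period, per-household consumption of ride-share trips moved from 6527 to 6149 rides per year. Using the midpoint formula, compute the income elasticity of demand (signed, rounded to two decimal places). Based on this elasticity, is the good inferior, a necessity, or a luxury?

-0.55; inferior

%ΔQ = (6149 − 6527)/[( 6527 + 6149)/2] = -378/6338 = -0.059640…
%ΔIncome = (101300 − 90800)/[( 90800 + 101300)/2] = 10500/96050 = 0.109318…
E_income = (-378/6338) / (10500/96050) = -0.5455…
E_income < 0 ⇒ inferior good.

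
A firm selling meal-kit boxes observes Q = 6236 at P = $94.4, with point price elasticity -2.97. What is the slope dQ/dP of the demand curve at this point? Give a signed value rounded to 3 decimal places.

Ed = (dQ/dP)·(P/Q) ⇒ dQ/dP = Ed·Q/P = (-2.97)·6236/94.4 = -196.19618…

-196.196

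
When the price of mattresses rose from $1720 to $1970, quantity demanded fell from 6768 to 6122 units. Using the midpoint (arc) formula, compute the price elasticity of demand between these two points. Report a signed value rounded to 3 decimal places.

-0.740

%ΔQ = (6122 − 6768) / [(6768 + 6122)/2] = -646/6445 = -0.100232…
%ΔP = (1970 − 1720) / [(1720 + 1970)/2] = 250/1845 = 0.135501…
Arc Ed = %ΔQ / %ΔP = (-646/6445) / (250/1845) = -0.73971…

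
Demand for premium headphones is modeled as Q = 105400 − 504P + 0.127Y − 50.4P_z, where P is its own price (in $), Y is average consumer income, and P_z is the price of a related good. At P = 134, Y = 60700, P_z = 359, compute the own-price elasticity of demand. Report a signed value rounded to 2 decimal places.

At the given values, Q = 105400 − 504(134) + 0.127(60700) − 50.4(359) = 27479.3.
∂Q/∂P = −504.
E = (-504) × (134/27479.3) = -2.4577…

-2.46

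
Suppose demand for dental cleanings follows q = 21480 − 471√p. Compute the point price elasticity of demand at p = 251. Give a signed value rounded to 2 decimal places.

dq/dp = −471/(2√p) = -14.8646. At p = 251, q = 14018.
Ed = (dq/dp)·(p/q) = (-14.8646) × (251/14018) = -0.2661…

-0.27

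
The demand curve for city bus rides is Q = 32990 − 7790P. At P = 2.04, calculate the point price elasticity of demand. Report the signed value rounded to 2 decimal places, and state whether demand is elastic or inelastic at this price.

dQ/dP = −7790. At P = 2.04, Q = 32990 − 7790(2.04) = 17098.4.
Ed = (dQ/dP)·(P/Q) = −7790 × (2.04/17098.4) = -0.9294…
|Ed| = 0.93 < 1, so demand is inelastic.

-0.93; inelastic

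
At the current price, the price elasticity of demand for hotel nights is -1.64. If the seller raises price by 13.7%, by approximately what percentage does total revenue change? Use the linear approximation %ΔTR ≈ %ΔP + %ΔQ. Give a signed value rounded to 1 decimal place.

%ΔQ ≈ Ed × %ΔP = (-1.64) × (+13.7%) = -22.4680%
%ΔTR ≈ %ΔP + %ΔQ = (+13.7%) + (-22.4680%) = -8.7680%

-8.8%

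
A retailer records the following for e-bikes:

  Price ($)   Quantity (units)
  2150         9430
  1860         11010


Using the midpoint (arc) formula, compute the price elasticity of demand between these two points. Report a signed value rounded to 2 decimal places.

-1.07

%ΔQ = (11010 − 9430) / [(9430 + 11010)/2] = 1580/10220 = 0.154598…
%ΔP = (1860 − 2150) / [(2150 + 1860)/2] = -290/2005 = -0.144638…
Arc Ed = %ΔQ / %ΔP = (1580/10220) / (-290/2005) = -1.0688…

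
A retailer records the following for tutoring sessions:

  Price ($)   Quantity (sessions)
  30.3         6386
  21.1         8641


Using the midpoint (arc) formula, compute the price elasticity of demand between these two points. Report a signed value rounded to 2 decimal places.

%ΔQ = (8641 − 6386) / [(6386 + 8641)/2] = 2255/7513.5 = 0.300126…
%ΔP = (21.1 − 30.3) / [(30.3 + 21.1)/2] = -9.2/25.7 = -0.357976…
Arc Ed = %ΔQ / %ΔP = (2255/7513.5) / (-9.2/25.7) = -0.8383…

-0.84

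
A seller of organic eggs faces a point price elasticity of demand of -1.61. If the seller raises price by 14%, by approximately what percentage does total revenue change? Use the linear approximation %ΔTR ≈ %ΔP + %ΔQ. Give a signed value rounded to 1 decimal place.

-8.5%

%ΔQ ≈ Ed × %ΔP = (-1.61) × (+14%) = -22.5400%
%ΔTR ≈ %ΔP + %ΔQ = (+14%) + (-22.5400%) = -8.5400%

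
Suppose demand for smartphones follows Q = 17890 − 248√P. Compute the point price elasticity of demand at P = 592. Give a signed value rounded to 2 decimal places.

dQ/dP = −248/(2√P) = -5.09637. At P = 592, Q = 11855.9.
Ed = (dQ/dP)·(P/Q) = (-5.09637) × (592/11855.9) = -0.2544…

-0.25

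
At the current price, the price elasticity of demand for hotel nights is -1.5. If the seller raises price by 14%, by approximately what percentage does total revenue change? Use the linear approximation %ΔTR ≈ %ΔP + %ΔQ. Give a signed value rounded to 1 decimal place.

-7.0%

%ΔQ ≈ Ed × %ΔP = (-1.5) × (+14%) = -21.0000%
%ΔTR ≈ %ΔP + %ΔQ = (+14%) + (-21.0000%) = -7.0000%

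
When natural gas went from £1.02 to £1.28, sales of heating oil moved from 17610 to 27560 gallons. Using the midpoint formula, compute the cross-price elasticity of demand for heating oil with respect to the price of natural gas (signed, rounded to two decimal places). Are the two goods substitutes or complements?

1.95; substitutes

%ΔQ_{heating oil} = (27560 − 17610)/avg = 9950/22585 = 0.440557…
%ΔP_{natural gas} = (1.28 − 1.02)/avg = 0.26/1.15 = 0.226086…
E_cross = (9950/22585) / (0.26/1.15) = 1.9486…
E_cross > 0 ⇒ the goods are substitutes.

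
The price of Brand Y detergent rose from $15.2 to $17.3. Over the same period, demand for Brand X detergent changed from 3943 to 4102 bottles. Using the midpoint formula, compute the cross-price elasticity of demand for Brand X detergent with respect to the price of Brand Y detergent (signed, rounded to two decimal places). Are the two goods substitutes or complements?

%ΔQ_{Brand X detergent} = (4102 − 3943)/avg = 159/4022.5 = 0.039527…
%ΔP_{Brand Y detergent} = (17.3 − 15.2)/avg = 2.1/16.25 = 0.129230…
E_cross = (159/4022.5) / (2.1/16.25) = 0.3058…
E_cross > 0 ⇒ the goods are substitutes.

0.31; substitutes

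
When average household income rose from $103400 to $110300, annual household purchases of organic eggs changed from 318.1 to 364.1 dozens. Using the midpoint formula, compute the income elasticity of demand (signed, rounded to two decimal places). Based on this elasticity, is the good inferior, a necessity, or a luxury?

%ΔQ = (364.1 − 318.1)/[( 318.1 + 364.1)/2] = 46/341.1 = 0.134857…
%ΔIncome = (110300 − 103400)/[( 103400 + 110300)/2] = 6900/106850 = 0.064576…
E_income = (46/341.1) / (6900/106850) = 2.0883…
E_income > 1 ⇒ normal good, luxury.

2.09; luxury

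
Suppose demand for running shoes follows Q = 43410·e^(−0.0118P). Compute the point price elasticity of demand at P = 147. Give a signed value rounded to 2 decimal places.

-1.73

dQ/dP = −0.0118·Q = -90.395. At P = 147, Q = 7660.6.
Ed = (dQ/dP)·(P/Q) = (-90.395) × (147/7660.6) = -1.7346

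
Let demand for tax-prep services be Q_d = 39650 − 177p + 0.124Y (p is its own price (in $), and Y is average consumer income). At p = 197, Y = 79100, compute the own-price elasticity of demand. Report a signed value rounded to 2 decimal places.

At the given values, Q_d = 39650 − 177(197) + 0.124(79100) = 14589.4.
∂Q_d/∂p = −177.
E = (-177) × (197/14589.4) = -2.3900…

-2.39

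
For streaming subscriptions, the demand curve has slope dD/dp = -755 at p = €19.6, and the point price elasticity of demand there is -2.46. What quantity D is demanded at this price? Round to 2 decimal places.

Ed = (dD/dp)·(p/D) ⇒ D = (dD/dp)·p/Ed = (-755)·19.6/(-2.46) = 6015.4471…

6015.45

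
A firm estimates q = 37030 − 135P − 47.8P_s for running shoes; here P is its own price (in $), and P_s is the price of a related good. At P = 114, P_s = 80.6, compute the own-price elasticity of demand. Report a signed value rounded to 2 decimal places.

At the given values, q = 37030 − 135(114) − 47.8(80.6) = 17787.32.
∂q/∂P = −135.
E = (-135) × (114/17787.32) = -0.8652…

-0.87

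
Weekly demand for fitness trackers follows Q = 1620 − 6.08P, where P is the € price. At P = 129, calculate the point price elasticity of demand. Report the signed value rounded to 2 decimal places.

-0.94

dQ/dP = −6.08. At P = 129, Q = 1620 − 6.08(129) = 835.68.
Ed = (dQ/dP)·(P/Q) = −6.08 × (129/835.68) = -0.9385…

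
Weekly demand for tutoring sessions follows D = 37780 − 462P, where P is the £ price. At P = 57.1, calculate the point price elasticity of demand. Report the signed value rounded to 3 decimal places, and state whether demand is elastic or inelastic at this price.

-2.314; elastic

dD/dP = −462. At P = 57.1, D = 37780 − 462(57.1) = 11399.8.
Ed = (dD/dP)·(P/D) = −462 × (57.1/11399.8) = -2.31409…
|Ed| = 2.314 > 1, so demand is elastic.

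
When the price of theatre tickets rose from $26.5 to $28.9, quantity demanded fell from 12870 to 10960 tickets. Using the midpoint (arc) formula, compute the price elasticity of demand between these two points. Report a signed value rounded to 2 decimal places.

%ΔQ = (10960 − 12870) / [(12870 + 10960)/2] = -1910/11915 = -0.160302…
%ΔP = (28.9 − 26.5) / [(26.5 + 28.9)/2] = 2.4/27.7 = 0.086642…
Arc Ed = %ΔQ / %ΔP = (-1910/11915) / (2.4/27.7) = -1.8501…

-1.85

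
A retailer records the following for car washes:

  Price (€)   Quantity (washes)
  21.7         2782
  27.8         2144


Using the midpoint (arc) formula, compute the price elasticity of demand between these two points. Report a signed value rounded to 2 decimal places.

%ΔQ = (2144 − 2782) / [(2782 + 2144)/2] = -638/2463 = -0.259033…
%ΔP = (27.8 − 21.7) / [(21.7 + 27.8)/2] = 6.1/24.75 = 0.246464…
Arc Ed = %ΔQ / %ΔP = (-638/2463) / (6.1/24.75) = -1.0509…

-1.05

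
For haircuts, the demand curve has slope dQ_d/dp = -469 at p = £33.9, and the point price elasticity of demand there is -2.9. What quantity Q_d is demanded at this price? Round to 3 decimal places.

5482.448

Ed = (dQ_d/dp)·(p/Q_d) ⇒ Q_d = (dQ_d/dp)·p/Ed = (-469)·33.9/(-2.9) = 5482.44827…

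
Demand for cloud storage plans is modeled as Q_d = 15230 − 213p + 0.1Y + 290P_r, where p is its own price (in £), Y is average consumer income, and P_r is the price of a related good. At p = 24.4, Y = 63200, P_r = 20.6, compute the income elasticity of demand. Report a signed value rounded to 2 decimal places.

0.28

At the given values, Q_d = 15230 − 213(24.4) + 0.1(63200) + 290(20.6) = 22326.8.
∂Q_d/∂Y = 0.1.
E = (0.1) × (63200/22326.8) = 0.2830…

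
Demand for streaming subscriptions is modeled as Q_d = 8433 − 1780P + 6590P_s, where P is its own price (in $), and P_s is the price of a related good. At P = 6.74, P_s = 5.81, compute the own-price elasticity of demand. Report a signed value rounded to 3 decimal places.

-0.346

At the given values, Q_d = 8433 − 1780(6.74) + 6590(5.81) = 34723.7.
∂Q_d/∂P = −1780.
E = (-1780) × (6.74/34723.7) = -0.34550…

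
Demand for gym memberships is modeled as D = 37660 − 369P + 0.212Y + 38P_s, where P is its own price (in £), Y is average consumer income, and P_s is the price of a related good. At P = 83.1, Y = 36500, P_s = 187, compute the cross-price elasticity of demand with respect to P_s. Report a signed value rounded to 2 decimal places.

At the given values, D = 37660 − 369(83.1) + 0.212(36500) + 38(187) = 21840.1.
∂D/∂P_s = 38.
E = (38) × (187/21840.1) = 0.3253…

0.33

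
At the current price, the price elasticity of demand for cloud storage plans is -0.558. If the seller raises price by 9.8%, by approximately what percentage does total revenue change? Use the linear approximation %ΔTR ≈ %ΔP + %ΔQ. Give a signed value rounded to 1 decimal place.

+4.3%

%ΔQ ≈ Ed × %ΔP = (-0.558) × (+9.8%) = -5.4684%
%ΔTR ≈ %ΔP + %ΔQ = (+9.8%) + (-5.4684%) = +4.3316%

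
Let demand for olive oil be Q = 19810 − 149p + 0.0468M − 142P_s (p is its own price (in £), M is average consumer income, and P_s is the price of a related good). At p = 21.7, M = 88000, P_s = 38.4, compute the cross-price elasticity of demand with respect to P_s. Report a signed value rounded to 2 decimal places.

At the given values, Q = 19810 − 149(21.7) + 0.0468(88000) − 142(38.4) = 15242.3.
∂Q/∂P_s = -142.
E = (-142) × (38.4/15242.3) = -0.3577…

-0.36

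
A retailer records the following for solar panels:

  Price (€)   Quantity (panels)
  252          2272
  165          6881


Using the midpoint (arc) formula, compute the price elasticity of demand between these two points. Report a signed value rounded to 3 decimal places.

-2.414

%ΔQ = (6881 − 2272) / [(2272 + 6881)/2] = 4609/4576.5 = 1.007101…
%ΔP = (165 − 252) / [(252 + 165)/2] = -87/208.5 = -0.417266…
Arc Ed = %ΔQ / %ΔP = (4609/4576.5) / (-87/208.5) = -2.41357…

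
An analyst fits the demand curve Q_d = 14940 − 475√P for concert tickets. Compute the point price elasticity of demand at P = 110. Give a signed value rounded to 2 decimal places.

-0.25

dQ_d/dP = −475/(2√P) = -22.6447. At P = 110, Q_d = 9958.16.
Ed = (dQ_d/dP)·(P/Q_d) = (-22.6447) × (110/9958.16) = -0.2501…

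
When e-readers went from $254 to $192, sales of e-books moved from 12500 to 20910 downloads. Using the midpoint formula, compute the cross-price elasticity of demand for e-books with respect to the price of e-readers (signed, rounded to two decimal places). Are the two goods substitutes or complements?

%ΔQ_{e-books} = (20910 − 12500)/avg = 8410/16705 = 0.503442…
%ΔP_{e-readers} = (192 − 254)/avg = -62/223 = -0.278026…
E_cross = (8410/16705) / (-62/223) = -1.8107…
E_cross < 0 ⇒ the goods are complements.

-1.81; complements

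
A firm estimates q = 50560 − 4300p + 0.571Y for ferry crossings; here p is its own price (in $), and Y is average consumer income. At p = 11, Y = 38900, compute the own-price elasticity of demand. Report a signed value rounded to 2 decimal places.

-1.86

At the given values, q = 50560 − 4300(11) + 0.571(38900) = 25471.9.
∂q/∂p = −4300.
E = (-4300) × (11/25471.9) = -1.8569…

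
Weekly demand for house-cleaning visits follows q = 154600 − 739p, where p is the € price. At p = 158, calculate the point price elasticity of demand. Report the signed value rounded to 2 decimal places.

dq/dp = −739. At p = 158, q = 154600 − 739(158) = 37838.
Ed = (dq/dp)·(p/q) = −739 × (158/37838) = -3.0858…

-3.09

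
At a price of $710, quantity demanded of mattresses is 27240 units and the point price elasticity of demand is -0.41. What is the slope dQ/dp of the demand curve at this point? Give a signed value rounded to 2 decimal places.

Ed = (dQ/dp)·(p/Q) ⇒ dQ/dp = Ed·Q/p = (-0.41)·27240/710 = -15.7301…

-15.73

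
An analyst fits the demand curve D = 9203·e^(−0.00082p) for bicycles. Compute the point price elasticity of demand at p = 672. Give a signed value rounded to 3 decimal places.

dD/dp = −0.00082·D = -4.3494. At p = 672, D = 5304.15.
Ed = (dD/dp)·(p/D) = (-4.3494) × (672/5304.15) = -0.55104

-0.551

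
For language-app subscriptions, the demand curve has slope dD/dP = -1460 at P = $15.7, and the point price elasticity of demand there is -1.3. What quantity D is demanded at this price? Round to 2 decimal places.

17632.31

Ed = (dD/dP)·(P/D) ⇒ D = (dD/dP)·P/Ed = (-1460)·15.7/(-1.3) = 17632.3076…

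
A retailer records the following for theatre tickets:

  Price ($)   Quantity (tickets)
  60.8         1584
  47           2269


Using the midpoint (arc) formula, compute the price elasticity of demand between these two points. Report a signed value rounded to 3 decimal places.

-1.389

%ΔQ = (2269 − 1584) / [(1584 + 2269)/2] = 685/1926.5 = 0.355567…
%ΔP = (47 − 60.8) / [(60.8 + 47)/2] = -13.8/53.9 = -0.256029…
Arc Ed = %ΔQ / %ΔP = (685/1926.5) / (-13.8/53.9) = -1.38877…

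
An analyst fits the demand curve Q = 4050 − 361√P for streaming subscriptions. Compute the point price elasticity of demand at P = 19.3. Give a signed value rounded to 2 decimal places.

dQ/dP = −361/(2√P) = -41.0864. At P = 19.3, Q = 2464.06.
Ed = (dQ/dP)·(P/Q) = (-41.0864) × (19.3/2464.06) = -0.3218…

-0.32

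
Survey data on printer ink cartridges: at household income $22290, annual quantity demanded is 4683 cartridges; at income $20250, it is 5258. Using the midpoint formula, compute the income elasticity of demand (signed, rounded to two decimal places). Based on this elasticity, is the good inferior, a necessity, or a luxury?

-1.21; inferior

%ΔQ = (5258 − 4683)/[( 4683 + 5258)/2] = 575/4970.5 = 0.115682…
%ΔIncome = (20250 − 22290)/[( 22290 + 20250)/2] = -2040/21270 = -0.095909…
E_income = (575/4970.5) / (-2040/21270) = -1.2061…
E_income < 0 ⇒ inferior good.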